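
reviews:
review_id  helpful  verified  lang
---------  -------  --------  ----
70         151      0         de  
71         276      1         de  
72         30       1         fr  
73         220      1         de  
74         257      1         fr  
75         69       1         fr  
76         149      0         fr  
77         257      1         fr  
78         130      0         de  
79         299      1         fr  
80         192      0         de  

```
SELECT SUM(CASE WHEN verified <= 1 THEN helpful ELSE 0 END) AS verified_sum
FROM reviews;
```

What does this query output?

review_id=70: ✓ → 151
review_id=71: ✓ → 276
review_id=72: ✓ → 30
review_id=73: ✓ → 220
review_id=74: ✓ → 257
review_id=75: ✓ → 69
review_id=76: ✓ → 149
review_id=77: ✓ → 257
review_id=78: ✓ → 130
review_id=79: ✓ → 299
review_id=80: ✓ → 192
verified_sum = 151 + 276 + 30 + 220 + 257 + 69 + 149 + 257 + 130 + 299 + 192 = 2030

2030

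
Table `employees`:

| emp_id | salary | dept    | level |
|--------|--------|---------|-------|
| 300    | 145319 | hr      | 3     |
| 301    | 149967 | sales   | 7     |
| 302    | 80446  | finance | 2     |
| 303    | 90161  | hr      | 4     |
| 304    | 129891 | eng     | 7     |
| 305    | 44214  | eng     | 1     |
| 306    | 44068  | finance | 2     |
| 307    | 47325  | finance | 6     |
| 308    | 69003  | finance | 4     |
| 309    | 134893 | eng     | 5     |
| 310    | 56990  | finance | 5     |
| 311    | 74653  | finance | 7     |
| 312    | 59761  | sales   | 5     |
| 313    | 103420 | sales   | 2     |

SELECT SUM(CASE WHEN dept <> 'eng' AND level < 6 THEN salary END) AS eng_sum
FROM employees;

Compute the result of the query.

emp_id=300: ✓ → 145319
emp_id=301: ✗
emp_id=302: ✓ → 80446
emp_id=303: ✓ → 90161
emp_id=304: ✗
emp_id=305: ✗
emp_id=306: ✓ → 44068
emp_id=307: ✗
emp_id=308: ✓ → 69003
emp_id=309: ✗
emp_id=310: ✓ → 56990
emp_id=311: ✗
emp_id=312: ✓ → 59761
emp_id=313: ✓ → 103420
eng_sum = 145319 + 80446 + 90161 + 44068 + 69003 + 56990 + 59761 + 103420 = 649168

649168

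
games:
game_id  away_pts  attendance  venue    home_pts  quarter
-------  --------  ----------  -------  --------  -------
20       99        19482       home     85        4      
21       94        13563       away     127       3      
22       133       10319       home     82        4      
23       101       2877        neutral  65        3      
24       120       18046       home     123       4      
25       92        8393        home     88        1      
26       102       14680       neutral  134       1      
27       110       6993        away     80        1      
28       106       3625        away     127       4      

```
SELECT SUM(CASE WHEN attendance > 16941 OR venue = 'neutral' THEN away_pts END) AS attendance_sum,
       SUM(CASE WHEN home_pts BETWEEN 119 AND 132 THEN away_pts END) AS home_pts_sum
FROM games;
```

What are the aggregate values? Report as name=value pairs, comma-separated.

[attendance_sum: attendance > 16941 OR venue = 'neutral']
game_id=20: ✓ → 99
game_id=21: ✗
game_id=22: ✗
game_id=23: ✓ → 101
game_id=24: ✓ → 120
game_id=25: ✗
game_id=26: ✓ → 102
game_id=27: ✗
game_id=28: ✗
attendance_sum = 99 + 101 + 120 + 102 = 422
—
[home_pts_sum: home_pts BETWEEN 119 AND 132]
game_id=20: ✗
game_id=21: ✓ → 94
game_id=22: ✗
game_id=23: ✗
game_id=24: ✓ → 120
game_id=25: ✗
game_id=26: ✗
game_id=27: ✗
game_id=28: ✓ → 106
home_pts_sum = 94 + 120 + 106 = 320

attendance_sum=422, home_pts_sum=320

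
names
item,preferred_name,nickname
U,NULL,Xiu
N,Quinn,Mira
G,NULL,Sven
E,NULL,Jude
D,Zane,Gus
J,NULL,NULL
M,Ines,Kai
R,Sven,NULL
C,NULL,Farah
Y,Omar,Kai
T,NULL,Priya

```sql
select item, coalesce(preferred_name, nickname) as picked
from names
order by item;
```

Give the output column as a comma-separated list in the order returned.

Farah, Zane, Jude, Sven, NULL, Ines, Quinn, Sven, Priya, Xiu, Omar

item=C: preferred_name=NULL, nickname=Farah → Farah
item=D: preferred_name=Zane → Zane
item=E: preferred_name=NULL, nickname=Jude → Jude
item=G: preferred_name=NULL, nickname=Sven → Sven
item=J: preferred_name=NULL, nickname=NULL (all NULL) → NULL
item=M: preferred_name=Ines → Ines
item=N: preferred_name=Quinn → Quinn
item=R: preferred_name=Sven → Sven
item=T: preferred_name=NULL, nickname=Priya → Priya
item=U: preferred_name=NULL, nickname=Xiu → Xiu
item=Y: preferred_name=Omar → Omar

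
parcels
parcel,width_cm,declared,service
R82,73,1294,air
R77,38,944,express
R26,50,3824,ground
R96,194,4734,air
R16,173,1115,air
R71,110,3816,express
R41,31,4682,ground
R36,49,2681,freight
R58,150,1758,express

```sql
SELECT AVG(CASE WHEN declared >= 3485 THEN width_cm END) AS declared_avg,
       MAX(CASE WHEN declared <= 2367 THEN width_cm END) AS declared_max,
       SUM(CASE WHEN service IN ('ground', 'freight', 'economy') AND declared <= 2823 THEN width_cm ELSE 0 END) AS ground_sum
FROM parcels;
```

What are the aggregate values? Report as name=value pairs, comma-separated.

[declared_avg: declared >= 3485]
parcel=R82: ✗
parcel=R77: ✗
parcel=R26: ✓ → 50
parcel=R96: ✓ → 194
parcel=R16: ✗
parcel=R71: ✓ → 110
parcel=R41: ✓ → 31
parcel=R36: ✗
parcel=R58: ✗
declared_avg = (50 + 194 + 110 + 31) / 4 = 96.25
—
[declared_max: declared <= 2367]
parcel=R82: ✓ → 73
parcel=R77: ✓ → 38
parcel=R26: ✗
parcel=R96: ✗
parcel=R16: ✓ → 173
parcel=R71: ✗
parcel=R41: ✗
parcel=R36: ✗
parcel=R58: ✓ → 150
declared_max = MAX(73, 38, 173, 150) = 173
—
[ground_sum: service IN ('ground', 'freight', 'economy') AND declared <= 2823]
parcel=R82: ✗
parcel=R77: ✗
parcel=R26: ✗
parcel=R96: ✗
parcel=R16: ✗
parcel=R71: ✗
parcel=R41: ✗
parcel=R36: ✓ → 49
parcel=R58: ✗
ground_sum = 49

declared_avg=96.25, declared_max=173, ground_sum=49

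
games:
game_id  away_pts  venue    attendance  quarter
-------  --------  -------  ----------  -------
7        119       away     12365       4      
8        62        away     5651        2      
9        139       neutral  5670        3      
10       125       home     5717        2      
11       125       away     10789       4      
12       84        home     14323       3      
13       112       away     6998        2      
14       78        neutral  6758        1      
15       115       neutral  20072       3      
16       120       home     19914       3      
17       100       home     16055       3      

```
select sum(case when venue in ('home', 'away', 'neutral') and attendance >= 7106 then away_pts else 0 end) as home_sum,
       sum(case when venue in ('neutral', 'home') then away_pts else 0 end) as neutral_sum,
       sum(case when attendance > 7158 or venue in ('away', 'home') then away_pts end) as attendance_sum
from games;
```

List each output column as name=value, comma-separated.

home_sum=663, neutral_sum=761, attendance_sum=962

[home_sum: venue in ('home', 'away', 'neutral') and attendance >= 7106]
game_id=7: ✓ → 119
game_id=8: ✗
game_id=9: ✗
game_id=10: ✗
game_id=11: ✓ → 125
game_id=12: ✓ → 84
game_id=13: ✗
game_id=14: ✗
game_id=15: ✓ → 115
game_id=16: ✓ → 120
game_id=17: ✓ → 100
home_sum = 119 + 125 + 84 + 115 + 120 + 100 = 663
—
[neutral_sum: venue in ('neutral', 'home')]
game_id=7: ✗
game_id=8: ✗
game_id=9: ✓ → 139
game_id=10: ✓ → 125
game_id=11: ✗
game_id=12: ✓ → 84
game_id=13: ✗
game_id=14: ✓ → 78
game_id=15: ✓ → 115
game_id=16: ✓ → 120
game_id=17: ✓ → 100
neutral_sum = 139 + 125 + 84 + 78 + 115 + 120 + 100 = 761
—
[attendance_sum: attendance > 7158 or venue in ('away', 'home')]
game_id=7: ✓ → 119
game_id=8: ✓ → 62
game_id=9: ✗
game_id=10: ✓ → 125
game_id=11: ✓ → 125
game_id=12: ✓ → 84
game_id=13: ✓ → 112
game_id=14: ✗
game_id=15: ✓ → 115
game_id=16: ✓ → 120
game_id=17: ✓ → 100
attendance_sum = 119 + 62 + 125 + 125 + 84 + 112 + 115 + 120 + 100 = 962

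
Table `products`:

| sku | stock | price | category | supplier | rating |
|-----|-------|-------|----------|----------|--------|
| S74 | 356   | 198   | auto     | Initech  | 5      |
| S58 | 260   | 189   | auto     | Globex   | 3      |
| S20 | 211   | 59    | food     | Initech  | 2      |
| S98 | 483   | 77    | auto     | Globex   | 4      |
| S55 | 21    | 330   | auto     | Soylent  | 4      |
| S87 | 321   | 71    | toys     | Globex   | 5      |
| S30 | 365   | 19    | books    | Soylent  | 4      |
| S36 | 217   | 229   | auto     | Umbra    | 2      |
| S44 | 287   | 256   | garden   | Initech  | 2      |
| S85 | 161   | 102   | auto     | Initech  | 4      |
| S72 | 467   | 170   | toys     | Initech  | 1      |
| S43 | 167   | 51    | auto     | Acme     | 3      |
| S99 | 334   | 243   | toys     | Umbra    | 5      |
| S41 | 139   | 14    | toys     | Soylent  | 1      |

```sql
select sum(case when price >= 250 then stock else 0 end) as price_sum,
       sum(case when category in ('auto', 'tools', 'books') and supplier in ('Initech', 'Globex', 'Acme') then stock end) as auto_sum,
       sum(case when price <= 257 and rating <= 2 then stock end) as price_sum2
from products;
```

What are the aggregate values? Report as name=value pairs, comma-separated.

price_sum=308, auto_sum=1427, price_sum2=1321

[price_sum: price >= 250]
sku=S74: ✗
sku=S58: ✗
sku=S20: ✗
sku=S98: ✗
sku=S55: ✓ → 21
sku=S87: ✗
sku=S30: ✗
sku=S36: ✗
sku=S44: ✓ → 287
sku=S85: ✗
sku=S72: ✗
sku=S43: ✗
sku=S99: ✗
sku=S41: ✗
price_sum = 21 + 287 = 308
—
[auto_sum: category in ('auto', 'tools', 'books') and supplier in ('Initech', 'Globex', 'Acme')]
sku=S74: ✓ → 356
sku=S58: ✓ → 260
sku=S20: ✗
sku=S98: ✓ → 483
sku=S55: ✗
sku=S87: ✗
sku=S30: ✗
sku=S36: ✗
sku=S44: ✗
sku=S85: ✓ → 161
sku=S72: ✗
sku=S43: ✓ → 167
sku=S99: ✗
sku=S41: ✗
auto_sum = 356 + 260 + 483 + 161 + 167 = 1427
—
[price_sum2: price <= 257 and rating <= 2]
sku=S74: ✗
sku=S58: ✗
sku=S20: ✓ → 211
sku=S98: ✗
sku=S55: ✗
sku=S87: ✗
sku=S30: ✗
sku=S36: ✓ → 217
sku=S44: ✓ → 287
sku=S85: ✗
sku=S72: ✓ → 467
sku=S43: ✗
sku=S99: ✗
sku=S41: ✓ → 139
price_sum2 = 211 + 217 + 287 + 467 + 139 = 1321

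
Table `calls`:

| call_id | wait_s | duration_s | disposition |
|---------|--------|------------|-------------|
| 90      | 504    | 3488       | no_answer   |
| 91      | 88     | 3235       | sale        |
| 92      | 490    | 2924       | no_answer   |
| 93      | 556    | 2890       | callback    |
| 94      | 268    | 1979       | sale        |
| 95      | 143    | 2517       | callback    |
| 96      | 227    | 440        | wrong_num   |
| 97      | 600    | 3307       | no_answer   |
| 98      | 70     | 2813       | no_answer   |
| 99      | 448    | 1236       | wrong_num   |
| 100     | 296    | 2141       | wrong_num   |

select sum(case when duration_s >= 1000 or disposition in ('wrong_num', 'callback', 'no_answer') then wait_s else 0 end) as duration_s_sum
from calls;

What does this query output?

call_id=90: ✓ → 504
call_id=91: ✓ → 88
call_id=92: ✓ → 490
call_id=93: ✓ → 556
call_id=94: ✓ → 268
call_id=95: ✓ → 143
call_id=96: ✓ → 227
call_id=97: ✓ → 600
call_id=98: ✓ → 70
call_id=99: ✓ → 448
call_id=100: ✓ → 296
duration_s_sum = 504 + 88 + 490 + 556 + 268 + 143 + 227 + 600 + 70 + 448 + 296 = 3690

3690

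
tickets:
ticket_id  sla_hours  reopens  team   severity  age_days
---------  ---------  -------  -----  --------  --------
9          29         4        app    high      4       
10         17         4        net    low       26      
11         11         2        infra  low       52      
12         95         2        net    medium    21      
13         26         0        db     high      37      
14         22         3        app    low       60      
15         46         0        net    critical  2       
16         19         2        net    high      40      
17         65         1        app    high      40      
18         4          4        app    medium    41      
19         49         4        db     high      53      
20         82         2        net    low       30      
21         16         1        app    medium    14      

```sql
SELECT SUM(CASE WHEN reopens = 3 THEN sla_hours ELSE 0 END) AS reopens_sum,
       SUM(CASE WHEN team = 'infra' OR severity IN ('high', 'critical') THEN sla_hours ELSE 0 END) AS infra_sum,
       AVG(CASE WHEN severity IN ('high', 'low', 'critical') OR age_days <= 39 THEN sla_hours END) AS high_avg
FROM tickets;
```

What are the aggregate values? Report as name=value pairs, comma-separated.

[reopens_sum: reopens = 3]
ticket_id=9: ✗
ticket_id=10: ✗
ticket_id=11: ✗
ticket_id=12: ✗
ticket_id=13: ✗
ticket_id=14: ✓ → 22
ticket_id=15: ✗
ticket_id=16: ✗
ticket_id=17: ✗
ticket_id=18: ✗
ticket_id=19: ✗
ticket_id=20: ✗
ticket_id=21: ✗
reopens_sum = 22
—
[infra_sum: team = 'infra' OR severity IN ('high', 'critical')]
ticket_id=9: ✓ → 29
ticket_id=10: ✗
ticket_id=11: ✓ → 11
ticket_id=12: ✗
ticket_id=13: ✓ → 26
ticket_id=14: ✗
ticket_id=15: ✓ → 46
ticket_id=16: ✓ → 19
ticket_id=17: ✓ → 65
ticket_id=18: ✗
ticket_id=19: ✓ → 49
ticket_id=20: ✗
ticket_id=21: ✗
infra_sum = 29 + 11 + 26 + 46 + 19 + 65 + 49 = 245
—
[high_avg: severity IN ('high', 'low', 'critical') OR age_days <= 39]
ticket_id=9: ✓ → 29
ticket_id=10: ✓ → 17
ticket_id=11: ✓ → 11
ticket_id=12: ✓ → 95
ticket_id=13: ✓ → 26
ticket_id=14: ✓ → 22
ticket_id=15: ✓ → 46
ticket_id=16: ✓ → 19
ticket_id=17: ✓ → 65
ticket_id=18: ✗
ticket_id=19: ✓ → 49
ticket_id=20: ✓ → 82
ticket_id=21: ✓ → 16
high_avg = (29 + 17 + 11 + 95 + 26 + 22 + 46 + 19 + 65 + 49 + 82 + 16) / 12 = 39.75

reopens_sum=22, infra_sum=245, high_avg=39.75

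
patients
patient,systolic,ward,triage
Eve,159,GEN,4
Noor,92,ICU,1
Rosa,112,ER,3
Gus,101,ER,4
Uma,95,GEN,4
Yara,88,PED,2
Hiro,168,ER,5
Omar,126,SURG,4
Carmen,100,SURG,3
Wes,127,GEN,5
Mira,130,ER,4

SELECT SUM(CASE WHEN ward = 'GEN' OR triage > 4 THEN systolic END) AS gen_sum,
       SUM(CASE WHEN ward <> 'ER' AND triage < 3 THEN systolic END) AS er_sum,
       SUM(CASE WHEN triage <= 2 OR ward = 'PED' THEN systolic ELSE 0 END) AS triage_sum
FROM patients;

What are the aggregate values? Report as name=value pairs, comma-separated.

[gen_sum: ward = 'GEN' OR triage > 4]
patient=Eve: ✓ → 159
patient=Noor: ✗
patient=Rosa: ✗
patient=Gus: ✗
patient=Uma: ✓ → 95
patient=Yara: ✗
patient=Hiro: ✓ → 168
patient=Omar: ✗
patient=Carmen: ✗
patient=Wes: ✓ → 127
patient=Mira: ✗
gen_sum = 159 + 95 + 168 + 127 = 549
—
[er_sum: ward <> 'ER' AND triage < 3]
patient=Eve: ✗
patient=Noor: ✓ → 92
patient=Rosa: ✗
patient=Gus: ✗
patient=Uma: ✗
patient=Yara: ✓ → 88
patient=Hiro: ✗
patient=Omar: ✗
patient=Carmen: ✗
patient=Wes: ✗
patient=Mira: ✗
er_sum = 92 + 88 = 180
—
[triage_sum: triage <= 2 OR ward = 'PED']
patient=Eve: ✗
patient=Noor: ✓ → 92
patient=Rosa: ✗
patient=Gus: ✗
patient=Uma: ✗
patient=Yara: ✓ → 88
patient=Hiro: ✗
patient=Omar: ✗
patient=Carmen: ✗
patient=Wes: ✗
patient=Mira: ✗
triage_sum = 92 + 88 = 180

gen_sum=549, er_sum=180, triage_sum=180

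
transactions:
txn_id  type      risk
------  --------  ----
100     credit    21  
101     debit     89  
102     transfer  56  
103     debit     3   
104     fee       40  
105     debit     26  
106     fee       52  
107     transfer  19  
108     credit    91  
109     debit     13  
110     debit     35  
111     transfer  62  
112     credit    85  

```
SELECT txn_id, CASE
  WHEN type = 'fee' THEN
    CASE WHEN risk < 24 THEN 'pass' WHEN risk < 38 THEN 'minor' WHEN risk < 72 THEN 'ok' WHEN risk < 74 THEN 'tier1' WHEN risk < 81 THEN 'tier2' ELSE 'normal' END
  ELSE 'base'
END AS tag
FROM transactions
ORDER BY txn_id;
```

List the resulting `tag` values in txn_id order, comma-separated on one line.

base, base, base, base, ok, base, ok, base, base, base, base, base, base

txn_id=100: type='credit' → outer ELSE → base
txn_id=101: type='debit' → outer ELSE → base
txn_id=102: type='transfer' → outer ELSE → base
txn_id=103: type='debit' → outer ELSE → base
txn_id=104: type='fee' → inner[risk < 72] → ok
txn_id=105: type='debit' → outer ELSE → base
txn_id=106: type='fee' → inner[risk < 72] → ok
txn_id=107: type='transfer' → outer ELSE → base
txn_id=108: type='credit' → outer ELSE → base
txn_id=109: type='debit' → outer ELSE → base
txn_id=110: type='debit' → outer ELSE → base
txn_id=111: type='transfer' → outer ELSE → base
txn_id=112: type='credit' → outer ELSE → base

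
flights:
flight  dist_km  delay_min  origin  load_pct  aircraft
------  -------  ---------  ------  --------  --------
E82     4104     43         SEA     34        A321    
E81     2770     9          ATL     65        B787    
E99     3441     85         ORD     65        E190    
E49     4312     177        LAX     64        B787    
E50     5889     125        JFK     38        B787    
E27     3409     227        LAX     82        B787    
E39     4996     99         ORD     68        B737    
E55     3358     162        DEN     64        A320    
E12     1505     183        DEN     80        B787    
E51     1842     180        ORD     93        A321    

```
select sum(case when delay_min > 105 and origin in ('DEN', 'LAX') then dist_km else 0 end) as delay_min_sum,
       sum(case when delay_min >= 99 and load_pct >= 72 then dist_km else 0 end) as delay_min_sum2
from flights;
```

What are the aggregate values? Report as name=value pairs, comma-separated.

delay_min_sum=12584, delay_min_sum2=6756

[delay_min_sum: delay_min > 105 and origin in ('DEN', 'LAX')]
flight=E82: ✗
flight=E81: ✗
flight=E99: ✗
flight=E49: ✓ → 4312
flight=E50: ✗
flight=E27: ✓ → 3409
flight=E39: ✗
flight=E55: ✓ → 3358
flight=E12: ✓ → 1505
flight=E51: ✗
delay_min_sum = 4312 + 3409 + 3358 + 1505 = 12584
—
[delay_min_sum2: delay_min >= 99 and load_pct >= 72]
flight=E82: ✗
flight=E81: ✗
flight=E99: ✗
flight=E49: ✗
flight=E50: ✗
flight=E27: ✓ → 3409
flight=E39: ✗
flight=E55: ✗
flight=E12: ✓ → 1505
flight=E51: ✓ → 1842
delay_min_sum2 = 3409 + 1505 + 1842 = 6756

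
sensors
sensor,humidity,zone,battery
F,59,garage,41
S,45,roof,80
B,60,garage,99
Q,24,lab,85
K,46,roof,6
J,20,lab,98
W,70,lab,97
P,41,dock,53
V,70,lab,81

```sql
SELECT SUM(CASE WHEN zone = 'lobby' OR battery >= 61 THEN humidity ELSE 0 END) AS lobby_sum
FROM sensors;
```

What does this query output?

289

sensor=F: ✗
sensor=S: ✓ → 45
sensor=B: ✓ → 60
sensor=Q: ✓ → 24
sensor=K: ✗
sensor=J: ✓ → 20
sensor=W: ✓ → 70
sensor=P: ✗
sensor=V: ✓ → 70
lobby_sum = 45 + 60 + 24 + 20 + 70 + 70 = 289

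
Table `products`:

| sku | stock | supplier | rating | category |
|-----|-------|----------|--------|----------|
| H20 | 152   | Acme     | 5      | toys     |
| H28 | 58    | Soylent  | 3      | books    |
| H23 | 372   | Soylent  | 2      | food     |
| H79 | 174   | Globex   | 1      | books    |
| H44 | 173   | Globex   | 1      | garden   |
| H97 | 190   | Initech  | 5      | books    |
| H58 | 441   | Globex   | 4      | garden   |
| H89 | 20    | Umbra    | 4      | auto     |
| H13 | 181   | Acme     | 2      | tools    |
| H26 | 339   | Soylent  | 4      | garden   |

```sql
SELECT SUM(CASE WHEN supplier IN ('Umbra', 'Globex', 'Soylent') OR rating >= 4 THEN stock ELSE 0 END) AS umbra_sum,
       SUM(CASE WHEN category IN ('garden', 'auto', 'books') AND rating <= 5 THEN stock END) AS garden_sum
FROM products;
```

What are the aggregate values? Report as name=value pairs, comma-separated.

umbra_sum=1919, garden_sum=1395

[umbra_sum: supplier IN ('Umbra', 'Globex', 'Soylent') OR rating >= 4]
sku=H20: ✓ → 152
sku=H28: ✓ → 58
sku=H23: ✓ → 372
sku=H79: ✓ → 174
sku=H44: ✓ → 173
sku=H97: ✓ → 190
sku=H58: ✓ → 441
sku=H89: ✓ → 20
sku=H13: ✗
sku=H26: ✓ → 339
umbra_sum = 152 + 58 + 372 + 174 + 173 + 190 + 441 + 20 + 339 = 1919
—
[garden_sum: category IN ('garden', 'auto', 'books') AND rating <= 5]
sku=H20: ✗
sku=H28: ✓ → 58
sku=H23: ✗
sku=H79: ✓ → 174
sku=H44: ✓ → 173
sku=H97: ✓ → 190
sku=H58: ✓ → 441
sku=H89: ✓ → 20
sku=H13: ✗
sku=H26: ✓ → 339
garden_sum = 58 + 174 + 173 + 190 + 441 + 20 + 339 = 1395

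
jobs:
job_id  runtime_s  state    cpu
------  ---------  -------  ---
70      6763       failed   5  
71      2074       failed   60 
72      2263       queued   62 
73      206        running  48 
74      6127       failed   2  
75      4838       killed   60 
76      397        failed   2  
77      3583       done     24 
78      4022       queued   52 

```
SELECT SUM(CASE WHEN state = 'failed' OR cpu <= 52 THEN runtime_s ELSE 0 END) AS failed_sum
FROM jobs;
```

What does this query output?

23172

job_id=70: ✓ → 6763
job_id=71: ✓ → 2074
job_id=72: ✗
job_id=73: ✓ → 206
job_id=74: ✓ → 6127
job_id=75: ✗
job_id=76: ✓ → 397
job_id=77: ✓ → 3583
job_id=78: ✓ → 4022
failed_sum = 6763 + 2074 + 206 + 6127 + 397 + 3583 + 4022 = 23172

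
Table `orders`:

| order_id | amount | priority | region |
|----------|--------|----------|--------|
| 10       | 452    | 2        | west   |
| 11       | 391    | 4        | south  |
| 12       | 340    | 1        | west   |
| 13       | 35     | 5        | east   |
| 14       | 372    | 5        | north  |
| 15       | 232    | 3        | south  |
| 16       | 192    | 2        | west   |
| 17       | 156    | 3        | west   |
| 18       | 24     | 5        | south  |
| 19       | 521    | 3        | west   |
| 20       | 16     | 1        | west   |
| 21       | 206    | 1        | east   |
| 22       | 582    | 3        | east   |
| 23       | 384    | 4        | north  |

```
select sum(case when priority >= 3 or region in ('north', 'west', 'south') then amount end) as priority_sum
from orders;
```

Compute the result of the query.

order_id=10: ✓ → 452
order_id=11: ✓ → 391
order_id=12: ✓ → 340
order_id=13: ✓ → 35
order_id=14: ✓ → 372
order_id=15: ✓ → 232
order_id=16: ✓ → 192
order_id=17: ✓ → 156
order_id=18: ✓ → 24
order_id=19: ✓ → 521
order_id=20: ✓ → 16
order_id=21: ✗
order_id=22: ✓ → 582
order_id=23: ✓ → 384
priority_sum = 452 + 391 + 340 + 35 + 372 + 232 + 192 + 156 + 24 + 521 + 16 + 582 + 384 = 3697

3697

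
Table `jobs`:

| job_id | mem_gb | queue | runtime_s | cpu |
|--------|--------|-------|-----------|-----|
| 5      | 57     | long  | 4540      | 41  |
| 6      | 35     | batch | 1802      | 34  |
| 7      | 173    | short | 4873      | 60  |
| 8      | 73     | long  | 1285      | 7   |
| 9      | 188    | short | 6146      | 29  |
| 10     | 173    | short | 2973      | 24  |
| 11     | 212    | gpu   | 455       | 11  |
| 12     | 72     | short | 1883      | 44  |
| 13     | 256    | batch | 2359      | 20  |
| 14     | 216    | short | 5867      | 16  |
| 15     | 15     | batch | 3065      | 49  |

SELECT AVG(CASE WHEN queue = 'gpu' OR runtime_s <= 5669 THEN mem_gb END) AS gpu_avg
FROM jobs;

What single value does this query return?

118.4444444444

job_id=5: ✓ → 57
job_id=6: ✓ → 35
job_id=7: ✓ → 173
job_id=8: ✓ → 73
job_id=9: ✗
job_id=10: ✓ → 173
job_id=11: ✓ → 212
job_id=12: ✓ → 72
job_id=13: ✓ → 256
job_id=14: ✗
job_id=15: ✓ → 15
gpu_avg = (57 + 35 + 173 + 73 + 173 + 212 + 72 + 256 + 15) / 9 = 118.4444444444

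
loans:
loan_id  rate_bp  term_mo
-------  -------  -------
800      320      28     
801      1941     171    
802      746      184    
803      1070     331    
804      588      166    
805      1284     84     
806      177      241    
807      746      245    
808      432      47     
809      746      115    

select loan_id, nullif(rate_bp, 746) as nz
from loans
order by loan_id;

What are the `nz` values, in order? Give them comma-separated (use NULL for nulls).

loan_id=800: rate_bp=320 vs 746: differ → 320
loan_id=801: rate_bp=1941 vs 746: differ → 1941
loan_id=802: rate_bp=746 vs 746: equal → NULL
loan_id=803: rate_bp=1070 vs 746: differ → 1070
loan_id=804: rate_bp=588 vs 746: differ → 588
loan_id=805: rate_bp=1284 vs 746: differ → 1284
loan_id=806: rate_bp=177 vs 746: differ → 177
loan_id=807: rate_bp=746 vs 746: equal → NULL
loan_id=808: rate_bp=432 vs 746: differ → 432
loan_id=809: rate_bp=746 vs 746: equal → NULL

320, 1941, NULL, 1070, 588, 1284, 177, NULL, 432, NULL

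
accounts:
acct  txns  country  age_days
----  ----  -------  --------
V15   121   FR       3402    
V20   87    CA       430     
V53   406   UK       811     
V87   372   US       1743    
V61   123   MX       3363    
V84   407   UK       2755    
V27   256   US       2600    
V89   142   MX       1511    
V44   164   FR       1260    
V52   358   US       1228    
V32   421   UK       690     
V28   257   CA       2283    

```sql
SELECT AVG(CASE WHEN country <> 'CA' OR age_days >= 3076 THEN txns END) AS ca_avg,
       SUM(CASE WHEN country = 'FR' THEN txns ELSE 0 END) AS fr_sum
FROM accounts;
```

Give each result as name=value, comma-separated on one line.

[ca_avg: country <> 'CA' OR age_days >= 3076]
acct=V15: ✓ → 121
acct=V20: ✗
acct=V53: ✓ → 406
acct=V87: ✓ → 372
acct=V61: ✓ → 123
acct=V84: ✓ → 407
acct=V27: ✓ → 256
acct=V89: ✓ → 142
acct=V44: ✓ → 164
acct=V52: ✓ → 358
acct=V32: ✓ → 421
acct=V28: ✗
ca_avg = (121 + 406 + 372 + 123 + 407 + 256 + 142 + 164 + 358 + 421) / 10 = 277
—
[fr_sum: country = 'FR']
acct=V15: ✓ → 121
acct=V20: ✗
acct=V53: ✗
acct=V87: ✗
acct=V61: ✗
acct=V84: ✗
acct=V27: ✗
acct=V89: ✗
acct=V44: ✓ → 164
acct=V52: ✗
acct=V32: ✗
acct=V28: ✗
fr_sum = 121 + 164 = 285

ca_avg=277, fr_sum=285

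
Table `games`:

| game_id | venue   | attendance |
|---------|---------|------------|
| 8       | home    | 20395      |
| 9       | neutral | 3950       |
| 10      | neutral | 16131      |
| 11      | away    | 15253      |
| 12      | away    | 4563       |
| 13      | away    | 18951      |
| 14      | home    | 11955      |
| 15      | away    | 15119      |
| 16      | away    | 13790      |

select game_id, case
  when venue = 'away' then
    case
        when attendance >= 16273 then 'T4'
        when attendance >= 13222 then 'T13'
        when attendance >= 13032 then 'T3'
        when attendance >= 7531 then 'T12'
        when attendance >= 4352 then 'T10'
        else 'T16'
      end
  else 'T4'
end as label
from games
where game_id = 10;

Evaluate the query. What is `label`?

game_id = 10: venue=neutral, attendance=16131.
venue='neutral' → outer ELSE → T4

T4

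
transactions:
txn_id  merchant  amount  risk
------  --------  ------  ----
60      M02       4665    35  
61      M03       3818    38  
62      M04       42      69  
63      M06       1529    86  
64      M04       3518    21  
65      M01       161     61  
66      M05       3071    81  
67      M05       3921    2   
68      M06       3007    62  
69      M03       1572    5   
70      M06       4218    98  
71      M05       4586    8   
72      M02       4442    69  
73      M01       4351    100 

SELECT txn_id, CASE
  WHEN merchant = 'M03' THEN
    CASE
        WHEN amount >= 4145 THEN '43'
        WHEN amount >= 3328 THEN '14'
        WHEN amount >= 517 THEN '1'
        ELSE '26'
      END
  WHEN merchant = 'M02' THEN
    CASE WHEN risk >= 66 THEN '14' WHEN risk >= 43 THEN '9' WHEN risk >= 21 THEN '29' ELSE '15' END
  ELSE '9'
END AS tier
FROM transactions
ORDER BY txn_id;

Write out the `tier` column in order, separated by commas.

txn_id=60: merchant='M02' → inner[risk >= 21] → 29
txn_id=61: merchant='M03' → inner[amount >= 3328] → 14
txn_id=62: merchant='M04' → outer ELSE → 9
txn_id=63: merchant='M06' → outer ELSE → 9
txn_id=64: merchant='M04' → outer ELSE → 9
txn_id=65: merchant='M01' → outer ELSE → 9
txn_id=66: merchant='M05' → outer ELSE → 9
txn_id=67: merchant='M05' → outer ELSE → 9
txn_id=68: merchant='M06' → outer ELSE → 9
txn_id=69: merchant='M03' → inner[amount >= 517] → 1
txn_id=70: merchant='M06' → outer ELSE → 9
txn_id=71: merchant='M05' → outer ELSE → 9
txn_id=72: merchant='M02' → inner[risk >= 66] → 14
txn_id=73: merchant='M01' → outer ELSE → 9

29, 14, 9, 9, 9, 9, 9, 9, 9, 1, 9, 9, 14, 9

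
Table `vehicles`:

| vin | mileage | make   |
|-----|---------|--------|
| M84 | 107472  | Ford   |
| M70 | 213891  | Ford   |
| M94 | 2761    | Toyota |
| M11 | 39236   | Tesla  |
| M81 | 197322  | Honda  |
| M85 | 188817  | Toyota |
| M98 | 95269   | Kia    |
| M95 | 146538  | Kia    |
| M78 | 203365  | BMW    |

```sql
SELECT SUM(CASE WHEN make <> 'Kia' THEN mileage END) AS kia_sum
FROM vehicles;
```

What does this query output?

vin=M84: ✓ → 107472
vin=M70: ✓ → 213891
vin=M94: ✓ → 2761
vin=M11: ✓ → 39236
vin=M81: ✓ → 197322
vin=M85: ✓ → 188817
vin=M98: ✗
vin=M95: ✗
vin=M78: ✓ → 203365
kia_sum = 107472 + 213891 + 2761 + 39236 + 197322 + 188817 + 203365 = 952864

952864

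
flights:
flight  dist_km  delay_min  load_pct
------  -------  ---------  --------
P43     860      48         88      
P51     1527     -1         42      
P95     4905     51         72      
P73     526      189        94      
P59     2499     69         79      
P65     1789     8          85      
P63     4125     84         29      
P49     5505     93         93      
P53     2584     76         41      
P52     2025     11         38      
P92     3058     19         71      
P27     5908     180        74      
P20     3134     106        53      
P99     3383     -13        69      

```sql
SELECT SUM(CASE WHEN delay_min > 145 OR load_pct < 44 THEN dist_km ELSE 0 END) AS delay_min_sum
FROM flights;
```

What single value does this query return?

flight=P43: ✗
flight=P51: ✓ → 1527
flight=P95: ✗
flight=P73: ✓ → 526
flight=P59: ✗
flight=P65: ✗
flight=P63: ✓ → 4125
flight=P49: ✗
flight=P53: ✓ → 2584
flight=P52: ✓ → 2025
flight=P92: ✗
flight=P27: ✓ → 5908
flight=P20: ✗
flight=P99: ✗
delay_min_sum = 1527 + 526 + 4125 + 2584 + 2025 + 5908 = 16695

16695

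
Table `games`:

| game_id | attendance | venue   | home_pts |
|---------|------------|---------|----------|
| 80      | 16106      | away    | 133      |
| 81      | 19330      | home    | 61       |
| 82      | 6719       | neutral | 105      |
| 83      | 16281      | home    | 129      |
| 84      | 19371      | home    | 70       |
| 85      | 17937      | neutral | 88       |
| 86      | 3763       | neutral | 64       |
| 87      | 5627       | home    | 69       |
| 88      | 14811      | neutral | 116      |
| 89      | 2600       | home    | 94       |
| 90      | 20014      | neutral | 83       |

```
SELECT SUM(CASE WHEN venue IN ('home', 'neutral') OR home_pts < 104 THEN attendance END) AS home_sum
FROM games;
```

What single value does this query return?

126453

game_id=80: ✗
game_id=81: ✓ → 19330
game_id=82: ✓ → 6719
game_id=83: ✓ → 16281
game_id=84: ✓ → 19371
game_id=85: ✓ → 17937
game_id=86: ✓ → 3763
game_id=87: ✓ → 5627
game_id=88: ✓ → 14811
game_id=89: ✓ → 2600
game_id=90: ✓ → 20014
home_sum = 19330 + 6719 + 16281 + 19371 + 17937 + 3763 + 5627 + 14811 + 2600 + 20014 = 126453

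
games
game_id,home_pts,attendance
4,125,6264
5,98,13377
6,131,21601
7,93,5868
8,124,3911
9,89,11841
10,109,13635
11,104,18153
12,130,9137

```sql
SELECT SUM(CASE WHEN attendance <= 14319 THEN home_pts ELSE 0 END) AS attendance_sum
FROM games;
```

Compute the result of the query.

game_id=4: ✓ → 125
game_id=5: ✓ → 98
game_id=6: ✗
game_id=7: ✓ → 93
game_id=8: ✓ → 124
game_id=9: ✓ → 89
game_id=10: ✓ → 109
game_id=11: ✗
game_id=12: ✓ → 130
attendance_sum = 125 + 98 + 93 + 124 + 89 + 109 + 130 = 768

768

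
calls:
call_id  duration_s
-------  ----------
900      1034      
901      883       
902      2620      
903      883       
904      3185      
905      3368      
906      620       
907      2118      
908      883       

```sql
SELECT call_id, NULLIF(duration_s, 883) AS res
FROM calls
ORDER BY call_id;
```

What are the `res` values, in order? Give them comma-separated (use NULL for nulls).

call_id=900: duration_s=1034 vs 883: differ → 1034
call_id=901: duration_s=883 vs 883: equal → NULL
call_id=902: duration_s=2620 vs 883: differ → 2620
call_id=903: duration_s=883 vs 883: equal → NULL
call_id=904: duration_s=3185 vs 883: differ → 3185
call_id=905: duration_s=3368 vs 883: differ → 3368
call_id=906: duration_s=620 vs 883: differ → 620
call_id=907: duration_s=2118 vs 883: differ → 2118
call_id=908: duration_s=883 vs 883: equal → NULL

1034, NULL, 2620, NULL, 3185, 3368, 620, 2118, NULL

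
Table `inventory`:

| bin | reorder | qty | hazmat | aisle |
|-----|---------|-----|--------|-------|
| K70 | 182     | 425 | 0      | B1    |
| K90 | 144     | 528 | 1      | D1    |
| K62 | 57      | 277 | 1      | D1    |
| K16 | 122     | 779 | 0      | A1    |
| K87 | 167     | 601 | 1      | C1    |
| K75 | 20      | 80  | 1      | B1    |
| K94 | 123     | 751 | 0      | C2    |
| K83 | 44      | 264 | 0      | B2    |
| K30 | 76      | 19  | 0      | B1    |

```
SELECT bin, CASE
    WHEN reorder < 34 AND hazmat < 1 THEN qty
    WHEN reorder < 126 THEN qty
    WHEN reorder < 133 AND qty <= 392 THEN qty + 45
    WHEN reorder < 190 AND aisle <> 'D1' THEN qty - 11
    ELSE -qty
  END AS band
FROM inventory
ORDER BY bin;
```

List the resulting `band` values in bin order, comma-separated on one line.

bin=K16: reorder < 126 → 779
bin=K30: reorder < 126 → 19
bin=K62: reorder < 126 → 277
bin=K70: reorder < 190 AND aisle <> 'D1' → 414
bin=K75: reorder < 126 → 80
bin=K83: reorder < 126 → 264
bin=K87: reorder < 190 AND aisle <> 'D1' → 590
bin=K90: ELSE → -528
bin=K94: reorder < 126 → 751

779, 19, 277, 414, 80, 264, 590, -528, 751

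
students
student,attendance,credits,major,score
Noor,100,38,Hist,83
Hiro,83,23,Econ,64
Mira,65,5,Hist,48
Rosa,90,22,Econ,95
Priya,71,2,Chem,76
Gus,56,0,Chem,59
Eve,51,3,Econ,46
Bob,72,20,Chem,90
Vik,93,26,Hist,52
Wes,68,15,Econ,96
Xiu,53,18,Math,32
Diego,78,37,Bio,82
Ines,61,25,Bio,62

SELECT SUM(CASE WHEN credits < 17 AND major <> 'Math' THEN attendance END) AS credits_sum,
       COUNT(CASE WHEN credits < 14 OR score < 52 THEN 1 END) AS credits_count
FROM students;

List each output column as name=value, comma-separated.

credits_sum=311, credits_count=5

[credits_sum: credits < 17 AND major <> 'Math']
student=Noor: ✗
student=Hiro: ✗
student=Mira: ✓ → 65
student=Rosa: ✗
student=Priya: ✓ → 71
student=Gus: ✓ → 56
student=Eve: ✓ → 51
student=Bob: ✗
student=Vik: ✗
student=Wes: ✓ → 68
student=Xiu: ✗
student=Diego: ✗
student=Ines: ✗
credits_sum = 65 + 71 + 56 + 51 + 68 = 311
—
[credits_count: credits < 14 OR score < 52]
student=Noor: ✗
student=Hiro: ✗
student=Mira: ✓ → 1
student=Rosa: ✗
student=Priya: ✓ → 1
student=Gus: ✓ → 1
student=Eve: ✓ → 1
student=Bob: ✗
student=Vik: ✗
student=Wes: ✗
student=Xiu: ✓ → 1
student=Diego: ✗
student=Ines: ✗
credits_count = COUNT(1, 1, 1, 1, 1) = 5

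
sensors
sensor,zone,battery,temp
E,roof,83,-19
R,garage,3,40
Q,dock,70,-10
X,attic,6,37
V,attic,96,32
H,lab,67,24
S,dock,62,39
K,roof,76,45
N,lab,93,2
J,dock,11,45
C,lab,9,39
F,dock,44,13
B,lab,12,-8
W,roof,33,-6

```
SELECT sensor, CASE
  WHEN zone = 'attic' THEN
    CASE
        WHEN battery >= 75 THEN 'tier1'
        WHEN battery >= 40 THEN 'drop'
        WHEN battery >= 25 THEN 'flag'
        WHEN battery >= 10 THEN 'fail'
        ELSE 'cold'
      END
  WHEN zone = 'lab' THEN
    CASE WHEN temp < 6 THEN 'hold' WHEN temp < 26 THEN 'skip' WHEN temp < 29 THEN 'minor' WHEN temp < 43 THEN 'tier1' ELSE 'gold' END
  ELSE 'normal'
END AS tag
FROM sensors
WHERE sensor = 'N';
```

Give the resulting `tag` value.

sensor = N: zone=lab, battery=93, temp=2.
zone='lab' → inner[temp < 6] → hold

hold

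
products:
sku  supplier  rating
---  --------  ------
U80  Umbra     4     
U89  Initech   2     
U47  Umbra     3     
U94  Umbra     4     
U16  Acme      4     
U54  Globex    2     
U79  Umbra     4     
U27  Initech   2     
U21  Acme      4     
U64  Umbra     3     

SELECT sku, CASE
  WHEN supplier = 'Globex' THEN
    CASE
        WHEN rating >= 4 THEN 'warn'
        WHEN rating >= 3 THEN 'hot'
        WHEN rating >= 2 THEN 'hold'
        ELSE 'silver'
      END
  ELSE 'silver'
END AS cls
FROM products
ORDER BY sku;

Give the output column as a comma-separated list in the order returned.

sku=U16: supplier='Acme' → outer ELSE → silver
sku=U21: supplier='Acme' → outer ELSE → silver
sku=U27: supplier='Initech' → outer ELSE → silver
sku=U47: supplier='Umbra' → outer ELSE → silver
sku=U54: supplier='Globex' → inner[rating >= 2] → hold
sku=U64: supplier='Umbra' → outer ELSE → silver
sku=U79: supplier='Umbra' → outer ELSE → silver
sku=U80: supplier='Umbra' → outer ELSE → silver
sku=U89: supplier='Initech' → outer ELSE → silver
sku=U94: supplier='Umbra' → outer ELSE → silver

silver, silver, silver, silver, hold, silver, silver, silver, silver, silver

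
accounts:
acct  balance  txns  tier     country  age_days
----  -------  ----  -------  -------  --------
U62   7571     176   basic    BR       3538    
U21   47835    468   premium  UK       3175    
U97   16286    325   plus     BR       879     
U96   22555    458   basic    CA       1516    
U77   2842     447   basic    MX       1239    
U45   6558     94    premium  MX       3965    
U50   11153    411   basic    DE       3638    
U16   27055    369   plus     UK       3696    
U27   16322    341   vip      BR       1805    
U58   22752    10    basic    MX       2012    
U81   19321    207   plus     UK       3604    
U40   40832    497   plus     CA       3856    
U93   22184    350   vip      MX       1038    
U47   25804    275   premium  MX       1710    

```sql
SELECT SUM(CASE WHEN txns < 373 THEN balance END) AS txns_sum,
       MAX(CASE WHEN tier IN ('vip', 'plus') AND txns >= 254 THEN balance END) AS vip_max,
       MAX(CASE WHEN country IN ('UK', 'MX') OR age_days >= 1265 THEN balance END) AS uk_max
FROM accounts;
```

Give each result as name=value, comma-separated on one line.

[txns_sum: txns < 373]
acct=U62: ✓ → 7571
acct=U21: ✗
acct=U97: ✓ → 16286
acct=U96: ✗
acct=U77: ✗
acct=U45: ✓ → 6558
acct=U50: ✗
acct=U16: ✓ → 27055
acct=U27: ✓ → 16322
acct=U58: ✓ → 22752
acct=U81: ✓ → 19321
acct=U40: ✗
acct=U93: ✓ → 22184
acct=U47: ✓ → 25804
txns_sum = 7571 + 16286 + 6558 + 27055 + 16322 + 22752 + 19321 + 22184 + 25804 = 163853
—
[vip_max: tier IN ('vip', 'plus') AND txns >= 254]
acct=U62: ✗
acct=U21: ✗
acct=U97: ✓ → 16286
acct=U96: ✗
acct=U77: ✗
acct=U45: ✗
acct=U50: ✗
acct=U16: ✓ → 27055
acct=U27: ✓ → 16322
acct=U58: ✗
acct=U81: ✗
acct=U40: ✓ → 40832
acct=U93: ✓ → 22184
acct=U47: ✗
vip_max = MAX(16286, 27055, 16322, 40832, 22184) = 40832
—
[uk_max: country IN ('UK', 'MX') OR age_days >= 1265]
acct=U62: ✓ → 7571
acct=U21: ✓ → 47835
acct=U97: ✗
acct=U96: ✓ → 22555
acct=U77: ✓ → 2842
acct=U45: ✓ → 6558
acct=U50: ✓ → 11153
acct=U16: ✓ → 27055
acct=U27: ✓ → 16322
acct=U58: ✓ → 22752
acct=U81: ✓ → 19321
acct=U40: ✓ → 40832
acct=U93: ✓ → 22184
acct=U47: ✓ → 25804
uk_max = MAX(7571, 47835, 22555, 2842, 6558, 11153, 27055, 16322, 22752, 19321, 40832, 22184, 25804) = 47835

txns_sum=163853, vip_max=40832, uk_max=47835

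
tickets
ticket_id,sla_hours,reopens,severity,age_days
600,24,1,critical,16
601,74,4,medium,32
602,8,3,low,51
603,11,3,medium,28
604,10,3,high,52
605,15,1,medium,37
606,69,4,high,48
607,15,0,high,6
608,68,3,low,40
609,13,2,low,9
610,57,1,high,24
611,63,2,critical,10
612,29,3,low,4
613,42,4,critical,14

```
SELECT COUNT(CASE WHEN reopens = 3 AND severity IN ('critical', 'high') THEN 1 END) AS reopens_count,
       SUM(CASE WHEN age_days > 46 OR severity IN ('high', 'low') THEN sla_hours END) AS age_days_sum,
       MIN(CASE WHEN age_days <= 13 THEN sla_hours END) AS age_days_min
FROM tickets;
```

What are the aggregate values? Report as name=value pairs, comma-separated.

[reopens_count: reopens = 3 AND severity IN ('critical', 'high')]
ticket_id=600: ✗
ticket_id=601: ✗
ticket_id=602: ✗
ticket_id=603: ✗
ticket_id=604: ✓ → 1
ticket_id=605: ✗
ticket_id=606: ✗
ticket_id=607: ✗
ticket_id=608: ✗
ticket_id=609: ✗
ticket_id=610: ✗
ticket_id=611: ✗
ticket_id=612: ✗
ticket_id=613: ✗
reopens_count = COUNT(1) = 1
—
[age_days_sum: age_days > 46 OR severity IN ('high', 'low')]
ticket_id=600: ✗
ticket_id=601: ✗
ticket_id=602: ✓ → 8
ticket_id=603: ✗
ticket_id=604: ✓ → 10
ticket_id=605: ✗
ticket_id=606: ✓ → 69
ticket_id=607: ✓ → 15
ticket_id=608: ✓ → 68
ticket_id=609: ✓ → 13
ticket_id=610: ✓ → 57
ticket_id=611: ✗
ticket_id=612: ✓ → 29
ticket_id=613: ✗
age_days_sum = 8 + 10 + 69 + 15 + 68 + 13 + 57 + 29 = 269
—
[age_days_min: age_days <= 13]
ticket_id=600: ✗
ticket_id=601: ✗
ticket_id=602: ✗
ticket_id=603: ✗
ticket_id=604: ✗
ticket_id=605: ✗
ticket_id=606: ✗
ticket_id=607: ✓ → 15
ticket_id=608: ✗
ticket_id=609: ✓ → 13
ticket_id=610: ✗
ticket_id=611: ✓ → 63
ticket_id=612: ✓ → 29
ticket_id=613: ✗
age_days_min = MIN(15, 13, 63, 29) = 13

reopens_count=1, age_days_sum=269, age_days_min=13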